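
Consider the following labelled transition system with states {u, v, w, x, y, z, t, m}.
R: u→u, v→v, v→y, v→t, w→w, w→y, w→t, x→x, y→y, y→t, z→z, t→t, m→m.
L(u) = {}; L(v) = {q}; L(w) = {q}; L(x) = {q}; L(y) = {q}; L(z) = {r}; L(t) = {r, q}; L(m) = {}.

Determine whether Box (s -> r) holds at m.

Yes

Recall that Box ψ holds at a world iff ψ holds at every accessible world, and Dia ψ holds iff ψ holds at some accessible world.
At m: Box (s -> r) requires s -> r at every successor {m}.
  At m: s -> r is true.
So Box (s -> r) is true at m.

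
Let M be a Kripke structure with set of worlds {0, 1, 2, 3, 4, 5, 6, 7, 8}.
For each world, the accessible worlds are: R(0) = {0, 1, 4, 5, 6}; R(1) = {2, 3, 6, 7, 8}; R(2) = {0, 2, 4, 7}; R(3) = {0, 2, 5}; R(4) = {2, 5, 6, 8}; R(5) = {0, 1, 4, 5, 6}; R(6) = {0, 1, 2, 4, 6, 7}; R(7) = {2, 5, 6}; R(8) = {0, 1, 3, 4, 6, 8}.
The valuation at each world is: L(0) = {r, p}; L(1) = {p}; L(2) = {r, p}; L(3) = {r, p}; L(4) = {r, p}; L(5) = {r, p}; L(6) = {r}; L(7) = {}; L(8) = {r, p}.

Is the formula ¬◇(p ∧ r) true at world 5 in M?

At 5: ◇(p ∧ r) is true, so ¬◇(p ∧ r) is false.
  At 5: ◇(p ∧ r) requires p ∧ r at some successor in {0, 1, 4, 5, 6}.
    p ∧ r holds at 0, so ◇(p ∧ r) is true at 5.

No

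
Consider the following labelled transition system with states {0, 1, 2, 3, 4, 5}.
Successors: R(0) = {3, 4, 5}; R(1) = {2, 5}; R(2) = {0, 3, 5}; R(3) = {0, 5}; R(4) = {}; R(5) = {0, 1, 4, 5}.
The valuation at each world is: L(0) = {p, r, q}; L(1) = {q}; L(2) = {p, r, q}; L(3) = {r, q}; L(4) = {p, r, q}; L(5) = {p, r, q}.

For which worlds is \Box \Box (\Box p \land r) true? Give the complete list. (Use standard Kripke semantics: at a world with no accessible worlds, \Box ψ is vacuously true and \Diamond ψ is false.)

4

Let φ = \Box \Box (\Box p \land r). Evaluate φ at each world:
  0 (successors {3, 4, 5}): φ is false.
  1 (successors {2, 5}): φ is false.
  2 (successors {0, 3, 5}): φ is false.
  3 (successors {0, 5}): φ is false.
  4 (successors ∅): φ is true.
  5 (successors {0, 1, 4, 5}): φ is false.
For instance, at 5:
  At 5: \Box \Box (\Box p \land r) requires \Box (\Box p \land r) at every successor {0, 1, 4, 5}.
    \Box (\Box p \land r) fails at 0, so \Box \Box (\Box p \land r) is false at 5.
      At 0: \Box (\Box p \land r) requires \Box p \land r at every successor {3, 4, 5}.
        \Box p \land r fails at 5, so \Box (\Box p \land r) is false at 0.
Satisfying worlds: {4}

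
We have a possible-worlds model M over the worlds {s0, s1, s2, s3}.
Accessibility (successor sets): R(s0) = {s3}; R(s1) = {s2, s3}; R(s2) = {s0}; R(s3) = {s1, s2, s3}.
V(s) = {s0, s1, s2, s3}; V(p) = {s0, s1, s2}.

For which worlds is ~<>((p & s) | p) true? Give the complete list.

s0

Let φ = ~<>((p & s) | p). Evaluate φ at each world:
  s0 (successors {s3}): φ is true.
  s1 (successors {s2, s3}): φ is false.
  s2 (successors {s0}): φ is false.
  s3 (successors {s1, s2, s3}): φ is false.
For instance, at s3:
  At s3: <>((p & s) | p) is true, so ~<>((p & s) | p) is false.
    At s3: <>((p & s) | p) requires (p & s) | p at some successor in {s1, s2, s3}.
      (p & s) | p holds at s1, so <>((p & s) | p) is true at s3.
Satisfying worlds: {s0}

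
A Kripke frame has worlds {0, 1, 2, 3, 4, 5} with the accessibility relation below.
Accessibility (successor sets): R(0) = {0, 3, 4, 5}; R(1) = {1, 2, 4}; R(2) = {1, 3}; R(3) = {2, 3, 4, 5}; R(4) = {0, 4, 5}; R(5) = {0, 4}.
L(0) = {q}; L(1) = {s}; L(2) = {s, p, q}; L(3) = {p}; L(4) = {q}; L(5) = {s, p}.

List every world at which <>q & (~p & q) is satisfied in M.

Recall that <>ψ holds at a world iff ψ holds at some accessible world.
Let φ = <>q & (~p & q). Evaluate φ at each world:
  0 (successors {0, 3, 4, 5}): φ is true.
  1 (successors {1, 2, 4}): φ is false.
  2 (successors {1, 3}): φ is false.
  3 (successors {2, 3, 4, 5}): φ is false.
  4 (successors {0, 4, 5}): φ is true.
  5 (successors {0, 4}): φ is false.
For instance, at 5:
  At 5: <>q is true, ~p & q is false, so <>q & (~p & q) is false.
    At 5: <>q requires q at some successor in {0, 4}.
      q holds at 0, so <>q is true at 5.
Satisfying worlds: {0, 4}

0, 4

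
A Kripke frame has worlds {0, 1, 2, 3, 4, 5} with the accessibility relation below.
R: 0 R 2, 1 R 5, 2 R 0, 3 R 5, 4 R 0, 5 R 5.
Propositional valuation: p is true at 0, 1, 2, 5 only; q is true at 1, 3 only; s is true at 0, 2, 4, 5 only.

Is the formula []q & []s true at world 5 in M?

No

Recall that []ψ holds at a world iff ψ holds at every accessible world, and <>ψ holds iff ψ holds at some accessible world.
At 5: []q is false, []s is true, so []q & []s is false.
  At 5: []q requires q at every successor {5}.
    q fails at 5, so []q is false at 5.
  At 5: []s requires s at every successor {5}.
    At 5: s is true.
  So []s is true at 5.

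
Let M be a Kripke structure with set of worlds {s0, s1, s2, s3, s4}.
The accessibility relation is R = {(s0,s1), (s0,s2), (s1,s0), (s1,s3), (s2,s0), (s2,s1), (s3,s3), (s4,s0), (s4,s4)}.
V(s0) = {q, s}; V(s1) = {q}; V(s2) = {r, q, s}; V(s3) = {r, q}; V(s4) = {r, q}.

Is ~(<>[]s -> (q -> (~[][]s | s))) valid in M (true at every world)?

Recall that []ψ holds at a world iff ψ holds at every accessible world, and <>ψ holds iff ψ holds at some accessible world.
Let φ = ~(<>[]s -> (q -> (~[][]s | s))). Evaluate φ at each world:
  s0 (successors {s1, s2}): φ is false.
  s1 (successors {s0, s3}): φ is false.
  s2 (successors {s0, s1}): φ is false.
  s3 (successors {s3}): φ is false.
  s4 (successors {s0, s4}): φ is false.
Detail at s0 (counterexample):
  At s0: <>[]s -> (q -> (~[][]s | s)) is true, so ~(<>[]s -> (q -> (~[][]s | s))) is false.
    At s0: <>[]s is false, q -> (~[][]s | s) is true, so <>[]s -> (q -> (~[][]s | s)) is true.
      At s0: <>[]s requires []s at some successor in {s1, s2}.
        At s1: []s is false.
        At s2: []s is false.
      So <>[]s is false at s0.
      At s0: q is true, ~[][]s | s is true, so q -> (~[][]s | s) is true.

No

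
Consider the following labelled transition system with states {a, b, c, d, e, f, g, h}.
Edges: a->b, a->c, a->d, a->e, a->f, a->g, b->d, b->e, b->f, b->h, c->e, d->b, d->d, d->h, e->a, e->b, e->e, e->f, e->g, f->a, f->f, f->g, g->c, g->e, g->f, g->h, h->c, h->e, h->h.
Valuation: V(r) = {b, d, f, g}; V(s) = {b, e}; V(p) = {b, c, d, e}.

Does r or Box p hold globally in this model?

Let φ = r or Box p. Evaluate φ at each world:
  a (successors {b, c, d, e, f, g}): φ is false.
  b (successors {d, e, f, h}): φ is true.
  c (successors {e}): φ is true.
  d (successors {b, d, h}): φ is true.
  e (successors {a, b, e, f, g}): φ is false.
  f (successors {a, f, g}): φ is true.
  g (successors {c, e, f, h}): φ is true.
  h (successors {c, e, h}): φ is false.
Detail at a (counterexample):
  At a: r is false, Box p is false, so r or Box p is false.
    At a: Box p requires p at every successor {b, c, d, e, f, g}.
      p fails at f, so Box p is false at a.

No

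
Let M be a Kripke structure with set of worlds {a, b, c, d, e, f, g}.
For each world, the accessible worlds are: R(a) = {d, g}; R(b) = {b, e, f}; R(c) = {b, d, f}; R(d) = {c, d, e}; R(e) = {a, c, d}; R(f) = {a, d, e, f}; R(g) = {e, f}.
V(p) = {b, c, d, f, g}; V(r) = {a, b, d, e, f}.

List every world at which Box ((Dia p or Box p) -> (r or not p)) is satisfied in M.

b, c, f, g

Let φ = Box ((Dia p or Box p) -> (r or not p)). Evaluate φ at each world:
  a (successors {d, g}): φ is false.
  b (successors {b, e, f}): φ is true.
  c (successors {b, d, f}): φ is true.
  d (successors {c, d, e}): φ is false.
  e (successors {a, c, d}): φ is false.
  f (successors {a, d, e, f}): φ is true.
  g (successors {e, f}): φ is true.
For instance, at g:
  At g: Box ((Dia p or Box p) -> (r or not p)) requires (Dia p or Box p) -> (r or not p) at every successor {e, f}.
      At e: Dia p or Box p is true, r or not p is true, so (Dia p or Box p) -> (r or not p) is true.
      At f: Dia p or Box p is true, r or not p is true, so (Dia p or Box p) -> (r or not p) is true.
  So Box ((Dia p or Box p) -> (r or not p)) is true at g.
Satisfying worlds: {b, c, f, g}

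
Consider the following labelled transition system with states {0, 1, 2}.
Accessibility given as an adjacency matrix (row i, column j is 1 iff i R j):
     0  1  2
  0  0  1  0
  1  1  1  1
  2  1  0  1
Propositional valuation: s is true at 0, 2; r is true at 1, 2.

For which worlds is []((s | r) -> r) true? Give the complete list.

0

Let φ = []((s | r) -> r). Evaluate φ at each world:
  0 (successors {1}): φ is true.
  1 (successors {0, 1, 2}): φ is false.
  2 (successors {0, 2}): φ is false.
For instance, at 0:
  At 0: []((s | r) -> r) requires (s | r) -> r at every successor {1}.
    At 1: (s | r) -> r is true.
  So []((s | r) -> r) is true at 0.
Satisfying worlds: {0}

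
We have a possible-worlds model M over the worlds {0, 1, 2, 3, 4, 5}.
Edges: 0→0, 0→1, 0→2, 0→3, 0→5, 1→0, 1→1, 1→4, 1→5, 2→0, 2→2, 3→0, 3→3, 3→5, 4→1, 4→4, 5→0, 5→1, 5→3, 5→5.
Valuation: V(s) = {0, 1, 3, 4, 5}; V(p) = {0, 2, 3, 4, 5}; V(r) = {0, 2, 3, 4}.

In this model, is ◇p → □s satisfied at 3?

Recall that □ψ holds at a world iff ψ holds at every accessible world, and ◇ψ holds iff ψ holds at some accessible world.
At 3: ◇p is true, □s is true, so ◇p → □s is true.
  At 3: ◇p requires p at some successor in {0, 3, 5}.
    p holds at 0, so ◇p is true at 3.
  At 3: □s requires s at every successor {0, 3, 5}.
    At 0: s is true.
    At 3: s is true.
    At 5: s is true.
  So □s is true at 3.

Yes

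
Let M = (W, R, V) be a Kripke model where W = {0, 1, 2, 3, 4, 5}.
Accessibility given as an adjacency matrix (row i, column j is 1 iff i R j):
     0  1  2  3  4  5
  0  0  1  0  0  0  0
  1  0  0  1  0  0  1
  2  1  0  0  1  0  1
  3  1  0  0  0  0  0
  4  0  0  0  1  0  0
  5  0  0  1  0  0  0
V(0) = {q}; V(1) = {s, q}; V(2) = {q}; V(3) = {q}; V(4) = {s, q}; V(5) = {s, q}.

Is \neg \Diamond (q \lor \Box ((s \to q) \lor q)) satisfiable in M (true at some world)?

Recall that \Box ψ holds at a world iff ψ holds at every accessible world, and \Diamond ψ holds iff ψ holds at some accessible world.
Let φ = \neg \Diamond (q \lor \Box ((s \to q) \lor q)). Evaluate φ at each world:
  0 (successors {1}): φ is false.
  1 (successors {2, 5}): φ is false.
  2 (successors {0, 3, 5}): φ is false.
  3 (successors {0}): φ is false.
  4 (successors {3}): φ is false.
  5 (successors {2}): φ is false.
For instance, at 0:
  At 0: \Diamond (q \lor \Box ((s \to q) \lor q)) is true, so \neg \Diamond (q \lor \Box ((s \to q) \lor q)) is false.
    At 0: \Diamond (q \lor \Box ((s \to q) \lor q)) requires q \lor \Box ((s \to q) \lor q) at some successor in {1}.
      q \lor \Box ((s \to q) \lor q) holds at 1, so \Diamond (q \lor \Box ((s \to q) \lor q)) is true at 0.

No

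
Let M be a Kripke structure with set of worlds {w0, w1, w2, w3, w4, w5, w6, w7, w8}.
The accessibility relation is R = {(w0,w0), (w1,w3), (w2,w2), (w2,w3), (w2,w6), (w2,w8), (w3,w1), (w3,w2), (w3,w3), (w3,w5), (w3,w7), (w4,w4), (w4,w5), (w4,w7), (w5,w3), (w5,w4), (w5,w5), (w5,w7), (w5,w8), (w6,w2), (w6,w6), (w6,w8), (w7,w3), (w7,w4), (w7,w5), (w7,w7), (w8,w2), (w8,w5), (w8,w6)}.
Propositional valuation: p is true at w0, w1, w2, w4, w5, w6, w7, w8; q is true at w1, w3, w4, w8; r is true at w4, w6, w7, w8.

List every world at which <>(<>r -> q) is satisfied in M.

Let φ = <>(<>r -> q). Evaluate φ at each world:
  w0 (successors {w0}): φ is true.
  w1 (successors {w3}): φ is true.
  w2 (successors {w2, w3, w6, w8}): φ is true.
  w3 (successors {w1, w2, w3, w5, w7}): φ is true.
  w4 (successors {w4, w5, w7}): φ is true.
  w5 (successors {w3, w4, w5, w7, w8}): φ is true.
  w6 (successors {w2, w6, w8}): φ is true.
  w7 (successors {w3, w4, w5, w7}): φ is true.
  w8 (successors {w2, w5, w6}): φ is false.
For instance, at w8:
  At w8: <>(<>r -> q) requires <>r -> q at some successor in {w2, w5, w6}.
    At w2: <>r -> q is false.
    At w5: <>r -> q is false.
    At w6: <>r -> q is false.
  So <>(<>r -> q) is false at w8.
Satisfying worlds: {w0, w1, w2, w3, w4, w5, w6, w7}

w0, w1, w2, w3, w4, w5, w6, w7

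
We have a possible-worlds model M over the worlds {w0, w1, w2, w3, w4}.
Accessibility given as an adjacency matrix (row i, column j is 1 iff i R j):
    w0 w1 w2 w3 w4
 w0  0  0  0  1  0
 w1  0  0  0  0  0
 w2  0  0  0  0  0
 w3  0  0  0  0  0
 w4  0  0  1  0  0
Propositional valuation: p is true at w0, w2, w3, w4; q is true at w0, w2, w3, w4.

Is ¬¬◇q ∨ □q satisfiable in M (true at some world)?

Yes

Let φ = ¬¬◇q ∨ □q. Evaluate φ at each world:
  w0 (successors {w3}): φ is true.
  w1 (successors ∅): φ is true.
  w2 (successors ∅): φ is true.
  w3 (successors ∅): φ is true.
  w4 (successors {w2}): φ is true.
Detail at w0 (witness):
  At w0: ¬¬◇q is true, □q is true, so ¬¬◇q ∨ □q is true.
    At w0: ¬◇q is false, so ¬¬◇q is true.
      At w0: ◇q is true, so ¬◇q is false.
    At w0: □q requires q at every successor {w3}.
      At w3: q is true.
    So □q is true at w0.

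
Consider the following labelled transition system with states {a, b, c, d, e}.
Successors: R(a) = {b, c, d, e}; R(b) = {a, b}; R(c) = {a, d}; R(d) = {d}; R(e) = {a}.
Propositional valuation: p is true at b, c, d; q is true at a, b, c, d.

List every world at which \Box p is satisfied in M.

Let φ = \Box p. Evaluate φ at each world:
  a (successors {b, c, d, e}): φ is false.
  b (successors {a, b}): φ is false.
  c (successors {a, d}): φ is false.
  d (successors {d}): φ is true.
  e (successors {a}): φ is false.
For instance, at e:
  At e: \Box p requires p at every successor {a}.
    p fails at a, so \Box p is false at e.
Satisfying worlds: {d}

d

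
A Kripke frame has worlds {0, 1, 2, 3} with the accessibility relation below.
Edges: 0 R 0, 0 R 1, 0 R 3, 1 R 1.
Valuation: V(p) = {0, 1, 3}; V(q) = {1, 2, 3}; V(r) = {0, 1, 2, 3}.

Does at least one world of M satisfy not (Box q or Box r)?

Recall that Box ψ holds at a world iff ψ holds at every accessible world, and Dia ψ holds iff ψ holds at some accessible world.
Let φ = not (Box q or Box r). Evaluate φ at each world:
  0 (successors {0, 1, 3}): φ is false.
  1 (successors {1}): φ is false.
  2 (successors ∅): φ is false.
  3 (successors ∅): φ is false.
For instance, at 0:
  At 0: Box q or Box r is true, so not (Box q or Box r) is false.
    At 0: Box q is false, Box r is true, so Box q or Box r is true.
      At 0: Box q requires q at every successor {0, 1, 3}.
        q fails at 0, so Box q is false at 0.
      At 0: Box r requires r at every successor {0, 1, 3}.
        At 0: r is true.
        At 1: r is true.
        At 3: r is true.
      So Box r is true at 0.

No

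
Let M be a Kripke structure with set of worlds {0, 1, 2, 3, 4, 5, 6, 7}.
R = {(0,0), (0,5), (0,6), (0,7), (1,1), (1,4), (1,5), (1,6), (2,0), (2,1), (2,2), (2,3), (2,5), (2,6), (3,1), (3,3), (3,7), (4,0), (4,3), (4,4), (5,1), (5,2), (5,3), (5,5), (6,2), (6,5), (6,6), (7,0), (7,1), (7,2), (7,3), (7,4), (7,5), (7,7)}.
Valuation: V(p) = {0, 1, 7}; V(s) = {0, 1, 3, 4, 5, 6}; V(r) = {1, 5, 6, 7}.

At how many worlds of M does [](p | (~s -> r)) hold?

Recall that []ψ holds at a world iff ψ holds at every accessible world, and <>ψ holds iff ψ holds at some accessible world.
Let φ = [](p | (~s -> r)). Evaluate φ at each world:
  0 (successors {0, 5, 6, 7}): φ is true.
  1 (successors {1, 4, 5, 6}): φ is true.
  2 (successors {0, 1, 2, 3, 5, 6}): φ is false.
  3 (successors {1, 3, 7}): φ is true.
  4 (successors {0, 3, 4}): φ is true.
  5 (successors {1, 2, 3, 5}): φ is false.
  6 (successors {2, 5, 6}): φ is false.
  7 (successors {0, 1, 2, 3, 4, 5, 7}): φ is false.
For instance, at 5:
  At 5: [](p | (~s -> r)) requires p | (~s -> r) at every successor {1, 2, 3, 5}.
    p | (~s -> r) fails at 2, so [](p | (~s -> r)) is false at 5.
Satisfying worlds: {0, 1, 3, 4}

4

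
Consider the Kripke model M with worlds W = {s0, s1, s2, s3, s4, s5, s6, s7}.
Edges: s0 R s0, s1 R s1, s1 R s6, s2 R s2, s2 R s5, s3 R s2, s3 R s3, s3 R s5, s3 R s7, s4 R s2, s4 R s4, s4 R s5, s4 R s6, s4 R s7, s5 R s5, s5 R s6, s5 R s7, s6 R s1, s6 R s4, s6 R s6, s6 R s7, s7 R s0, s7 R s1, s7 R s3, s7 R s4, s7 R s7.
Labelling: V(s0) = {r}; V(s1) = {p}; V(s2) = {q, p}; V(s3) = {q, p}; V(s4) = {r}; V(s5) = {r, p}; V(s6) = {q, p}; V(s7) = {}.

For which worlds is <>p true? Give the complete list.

Let φ = <>p. Evaluate φ at each world:
  s0 (successors {s0}): φ is false.
  s1 (successors {s1, s6}): φ is true.
  s2 (successors {s2, s5}): φ is true.
  s3 (successors {s2, s3, s5, s7}): φ is true.
  s4 (successors {s2, s4, s5, s6, s7}): φ is true.
  s5 (successors {s5, s6, s7}): φ is true.
  s6 (successors {s1, s4, s6, s7}): φ is true.
  s7 (successors {s0, s1, s3, s4, s7}): φ is true.
For instance, at s4:
  At s4: <>p requires p at some successor in {s2, s4, s5, s6, s7}.
    p holds at s2, so <>p is true at s4.
Satisfying worlds: {s1, s2, s3, s4, s5, s6, s7}

s1, s2, s3, s4, s5, s6, s7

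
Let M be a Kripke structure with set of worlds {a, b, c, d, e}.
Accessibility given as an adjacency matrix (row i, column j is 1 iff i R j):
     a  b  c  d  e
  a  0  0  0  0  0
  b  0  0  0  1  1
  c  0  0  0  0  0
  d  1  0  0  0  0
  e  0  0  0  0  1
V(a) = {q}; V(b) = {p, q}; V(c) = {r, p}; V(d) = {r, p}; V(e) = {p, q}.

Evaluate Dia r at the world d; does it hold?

No

At d: Dia r requires r at some successor in {a}.
  At a: r is false.
So Dia r is false at d.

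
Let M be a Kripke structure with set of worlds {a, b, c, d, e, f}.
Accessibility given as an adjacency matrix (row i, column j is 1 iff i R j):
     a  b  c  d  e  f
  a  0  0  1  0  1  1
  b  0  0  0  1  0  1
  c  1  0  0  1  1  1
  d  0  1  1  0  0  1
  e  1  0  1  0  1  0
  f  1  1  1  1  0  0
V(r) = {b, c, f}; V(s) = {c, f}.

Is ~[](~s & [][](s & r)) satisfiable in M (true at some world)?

Yes

Let φ = ~[](~s & [][](s & r)). Evaluate φ at each world:
  a (successors {c, e, f}): φ is true.
  b (successors {d, f}): φ is true.
  c (successors {a, d, e, f}): φ is true.
  d (successors {b, c, f}): φ is true.
  e (successors {a, c, e}): φ is true.
  f (successors {a, b, c, d}): φ is true.
Detail at a (witness):
  At a: [](~s & [][](s & r)) is false, so ~[](~s & [][](s & r)) is true.
    At a: [](~s & [][](s & r)) requires ~s & [][](s & r) at every successor {c, e, f}.
      ~s & [][](s & r) fails at c, so [](~s & [][](s & r)) is false at a.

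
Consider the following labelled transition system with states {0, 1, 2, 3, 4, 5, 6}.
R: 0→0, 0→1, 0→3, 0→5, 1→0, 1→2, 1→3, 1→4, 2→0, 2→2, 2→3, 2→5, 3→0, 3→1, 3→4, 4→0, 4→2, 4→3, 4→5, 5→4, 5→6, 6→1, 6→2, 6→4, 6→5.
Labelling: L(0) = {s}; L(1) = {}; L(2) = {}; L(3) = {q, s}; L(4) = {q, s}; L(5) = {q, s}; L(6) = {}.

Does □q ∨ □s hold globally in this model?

Let φ = □q ∨ □s. Evaluate φ at each world:
  0 (successors {0, 1, 3, 5}): φ is false.
  1 (successors {0, 2, 3, 4}): φ is false.
  2 (successors {0, 2, 3, 5}): φ is false.
  3 (successors {0, 1, 4}): φ is false.
  4 (successors {0, 2, 3, 5}): φ is false.
  5 (successors {4, 6}): φ is false.
  6 (successors {1, 2, 4, 5}): φ is false.
Detail at 0 (counterexample):
  At 0: □q is false, □s is false, so □q ∨ □s is false.
    At 0: □q requires q at every successor {0, 1, 3, 5}.
      q fails at 0, so □q is false at 0.
    At 0: □s requires s at every successor {0, 1, 3, 5}.
      s fails at 1, so □s is false at 0.

No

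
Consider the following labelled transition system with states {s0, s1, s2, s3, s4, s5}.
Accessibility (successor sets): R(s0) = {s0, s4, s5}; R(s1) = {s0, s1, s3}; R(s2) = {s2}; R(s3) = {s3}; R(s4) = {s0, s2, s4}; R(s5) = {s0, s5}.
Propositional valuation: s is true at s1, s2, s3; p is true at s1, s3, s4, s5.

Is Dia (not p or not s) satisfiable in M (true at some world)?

Yes

Recall that Dia ψ holds at a world iff ψ holds at some accessible world.
Let φ = Dia (not p or not s). Evaluate φ at each world:
  s0 (successors {s0, s4, s5}): φ is true.
  s1 (successors {s0, s1, s3}): φ is true.
  s2 (successors {s2}): φ is true.
  s3 (successors {s3}): φ is false.
  s4 (successors {s0, s2, s4}): φ is true.
  s5 (successors {s0, s5}): φ is true.
Detail at s0 (witness):
  At s0: Dia (not p or not s) requires not p or not s at some successor in {s0, s4, s5}.
    not p or not s holds at s0, so Dia (not p or not s) is true at s0.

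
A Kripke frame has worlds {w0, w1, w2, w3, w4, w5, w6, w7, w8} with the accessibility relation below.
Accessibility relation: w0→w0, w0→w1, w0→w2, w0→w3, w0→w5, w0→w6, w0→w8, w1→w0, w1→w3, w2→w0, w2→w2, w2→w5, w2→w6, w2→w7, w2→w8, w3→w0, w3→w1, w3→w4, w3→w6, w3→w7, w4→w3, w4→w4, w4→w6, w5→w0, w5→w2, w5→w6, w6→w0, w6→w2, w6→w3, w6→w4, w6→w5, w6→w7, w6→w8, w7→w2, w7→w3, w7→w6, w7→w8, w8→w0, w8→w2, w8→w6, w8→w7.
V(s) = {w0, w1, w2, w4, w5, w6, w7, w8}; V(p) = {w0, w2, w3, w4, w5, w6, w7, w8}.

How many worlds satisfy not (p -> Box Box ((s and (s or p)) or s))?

Recall that Box ψ holds at a world iff ψ holds at every accessible world, and Dia ψ holds iff ψ holds at some accessible world.
Let φ = not (p -> Box Box ((s and (s or p)) or s)). Evaluate φ at each world:
  w0 (successors {w0, w1, w2, w3, w5, w6, w8}): φ is true.
  w1 (successors {w0, w3}): φ is false.
  w2 (successors {w0, w2, w5, w6, w7, w8}): φ is true.
  w3 (successors {w0, w1, w4, w6, w7}): φ is true.
  w4 (successors {w3, w4, w6}): φ is true.
  w5 (successors {w0, w2, w6}): φ is true.
  w6 (successors {w0, w2, w3, w4, w5, w7, w8}): φ is true.
  w7 (successors {w2, w3, w6, w8}): φ is true.
  w8 (successors {w0, w2, w6, w7}): φ is true.
For instance, at w1:
  At w1: p -> Box Box ((s and (s or p)) or s) is true, so not (p -> Box Box ((s and (s or p)) or s)) is false.
    At w1: p is false, Box Box ((s and (s or p)) or s) is false, so p -> Box Box ((s and (s or p)) or s) is true.
      At w1: Box Box ((s and (s or p)) or s) requires Box ((s and (s or p)) or s) at every successor {w0, w3}.
        Box ((s and (s or p)) or s) fails at w0, so Box Box ((s and (s or p)) or s) is false at w1.
Satisfying worlds: {w0, w2, w3, w4, w5, w6, w7, w8}

8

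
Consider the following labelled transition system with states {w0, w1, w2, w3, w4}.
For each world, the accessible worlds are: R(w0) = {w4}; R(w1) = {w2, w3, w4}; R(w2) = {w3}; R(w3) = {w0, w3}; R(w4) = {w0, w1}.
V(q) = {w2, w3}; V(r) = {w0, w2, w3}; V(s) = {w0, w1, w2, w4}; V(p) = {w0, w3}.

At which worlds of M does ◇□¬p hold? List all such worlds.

Let φ = ◇□¬p. Evaluate φ at each world:
  w0 (successors {w4}): φ is false.
  w1 (successors {w2, w3, w4}): φ is false.
  w2 (successors {w3}): φ is false.
  w3 (successors {w0, w3}): φ is true.
  w4 (successors {w0, w1}): φ is true.
For instance, at w0:
  At w0: ◇□¬p requires □¬p at some successor in {w4}.
    At w4: □¬p is false.
  So ◇□¬p is false at w0.
Satisfying worlds: {w3, w4}

w3, w4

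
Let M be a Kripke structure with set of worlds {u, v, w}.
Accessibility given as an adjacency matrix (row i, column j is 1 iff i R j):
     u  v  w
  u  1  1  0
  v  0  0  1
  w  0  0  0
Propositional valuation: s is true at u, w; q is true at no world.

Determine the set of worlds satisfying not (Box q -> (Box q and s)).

Let φ = not (Box q -> (Box q and s)). Evaluate φ at each world:
  u (successors {u, v}): φ is false.
  v (successors {w}): φ is false.
  w (successors ∅): φ is false.
For instance, at u:
  At u: Box q -> (Box q and s) is true, so not (Box q -> (Box q and s)) is false.
    At u: Box q is false, Box q and s is false, so Box q -> (Box q and s) is true.
      At u: Box q requires q at every successor {u, v}.
        q fails at u, so Box q is false at u.
      At u: Box q is false, s is true, so Box q and s is false.
Satisfying worlds: none.

none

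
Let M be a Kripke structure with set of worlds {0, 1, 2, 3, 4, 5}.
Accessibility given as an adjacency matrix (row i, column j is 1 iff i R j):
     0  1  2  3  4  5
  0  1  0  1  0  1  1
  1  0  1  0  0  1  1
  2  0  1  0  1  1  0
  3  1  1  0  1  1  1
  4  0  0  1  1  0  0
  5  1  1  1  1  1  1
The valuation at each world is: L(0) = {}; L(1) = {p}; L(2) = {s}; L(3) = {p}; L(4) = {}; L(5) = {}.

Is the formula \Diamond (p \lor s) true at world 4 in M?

At 4: \Diamond (p \lor s) requires p \lor s at some successor in {2, 3}.
  p \lor s holds at 2, so \Diamond (p \lor s) is true at 4.

Yes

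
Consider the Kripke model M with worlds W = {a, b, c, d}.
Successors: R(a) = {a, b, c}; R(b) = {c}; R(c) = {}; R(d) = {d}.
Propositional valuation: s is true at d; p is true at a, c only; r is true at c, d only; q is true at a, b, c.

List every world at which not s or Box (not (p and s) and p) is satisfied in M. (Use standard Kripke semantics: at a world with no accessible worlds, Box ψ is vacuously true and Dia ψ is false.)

a, b, c

Let φ = not s or Box (not (p and s) and p). Evaluate φ at each world:
  a (successors {a, b, c}): φ is true.
  b (successors {c}): φ is true.
  c (successors ∅): φ is true.
  d (successors {d}): φ is false.
For instance, at d:
  At d: not s is false, Box (not (p and s) and p) is false, so not s or Box (not (p and s) and p) is false.
    At d: Box (not (p and s) and p) requires not (p and s) and p at every successor {d}.
      not (p and s) and p fails at d, so Box (not (p and s) and p) is false at d.
Satisfying worlds: {a, b, c}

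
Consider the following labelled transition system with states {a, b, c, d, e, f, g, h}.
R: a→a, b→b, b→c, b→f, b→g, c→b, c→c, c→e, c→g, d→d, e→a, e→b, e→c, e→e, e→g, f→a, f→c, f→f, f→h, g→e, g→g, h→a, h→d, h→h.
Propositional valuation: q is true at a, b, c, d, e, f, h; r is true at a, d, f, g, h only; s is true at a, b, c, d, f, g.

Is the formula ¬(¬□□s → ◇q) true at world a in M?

At a: ¬□□s → ◇q is true, so ¬(¬□□s → ◇q) is false.
  At a: ¬□□s is false, ◇q is true, so ¬□□s → ◇q is true.
    At a: □□s is true, so ¬□□s is false.
      At a: □□s requires □s at every successor {a}.
        At a: □s is true.
      So □□s is true at a.
    At a: ◇q requires q at some successor in {a}.
      q holds at a, so ◇q is true at a.

No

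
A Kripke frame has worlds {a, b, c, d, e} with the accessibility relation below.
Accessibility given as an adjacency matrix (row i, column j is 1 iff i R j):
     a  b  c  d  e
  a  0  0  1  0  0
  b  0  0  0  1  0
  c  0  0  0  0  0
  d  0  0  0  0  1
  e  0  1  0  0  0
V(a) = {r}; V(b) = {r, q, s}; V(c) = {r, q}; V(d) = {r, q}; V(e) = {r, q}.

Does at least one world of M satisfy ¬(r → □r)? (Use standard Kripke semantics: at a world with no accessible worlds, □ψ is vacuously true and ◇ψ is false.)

No

Let φ = ¬(r → □r). Evaluate φ at each world:
  a (successors {c}): φ is false.
  b (successors {d}): φ is false.
  c (successors ∅): φ is false.
  d (successors {e}): φ is false.
  e (successors {b}): φ is false.
For instance, at b:
  At b: r → □r is true, so ¬(r → □r) is false.
    At b: r is true, □r is true, so r → □r is true.
      At b: □r requires r at every successor {d}.
        At d: r is true.
      So □r is true at b.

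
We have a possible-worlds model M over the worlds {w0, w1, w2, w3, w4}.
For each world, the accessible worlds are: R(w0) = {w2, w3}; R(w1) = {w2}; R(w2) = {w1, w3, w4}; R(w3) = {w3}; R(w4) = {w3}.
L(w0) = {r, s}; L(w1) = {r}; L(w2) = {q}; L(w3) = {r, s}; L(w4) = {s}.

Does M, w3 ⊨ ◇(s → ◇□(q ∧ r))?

No

Recall that □ψ holds at a world iff ψ holds at every accessible world, and ◇ψ holds iff ψ holds at some accessible world.
At w3: ◇(s → ◇□(q ∧ r)) requires s → ◇□(q ∧ r) at some successor in {w3}.
  At w3: s → ◇□(q ∧ r) is false.
So ◇(s → ◇□(q ∧ r)) is false at w3.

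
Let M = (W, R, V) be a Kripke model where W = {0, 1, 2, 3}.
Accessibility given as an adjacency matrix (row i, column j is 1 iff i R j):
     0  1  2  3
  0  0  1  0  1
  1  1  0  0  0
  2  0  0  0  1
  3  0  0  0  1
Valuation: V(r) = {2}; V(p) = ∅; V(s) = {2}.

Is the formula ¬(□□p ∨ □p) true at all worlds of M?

Yes

Recall that □ψ holds at a world iff ψ holds at every accessible world, and ◇ψ holds iff ψ holds at some accessible world.
Let φ = ¬(□□p ∨ □p). Evaluate φ at each world:
  0 (successors {1, 3}): φ is true.
  1 (successors {0}): φ is true.
  2 (successors {3}): φ is true.
  3 (successors {3}): φ is true.
For instance, at 1:
  At 1: □□p ∨ □p is false, so ¬(□□p ∨ □p) is true.
    At 1: □□p is false, □p is false, so □□p ∨ □p is false.
      At 1: □□p requires □p at every successor {0}.
        □p fails at 0, so □□p is false at 1.
      At 1: □p requires p at every successor {0}.
        p fails at 0, so □p is false at 1.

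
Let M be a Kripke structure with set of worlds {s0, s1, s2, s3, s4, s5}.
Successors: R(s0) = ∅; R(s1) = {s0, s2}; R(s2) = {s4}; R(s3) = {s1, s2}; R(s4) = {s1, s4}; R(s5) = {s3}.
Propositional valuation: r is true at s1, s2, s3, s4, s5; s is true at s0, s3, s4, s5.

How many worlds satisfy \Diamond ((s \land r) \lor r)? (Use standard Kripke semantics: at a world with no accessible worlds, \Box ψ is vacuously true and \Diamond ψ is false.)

Let φ = \Diamond ((s \land r) \lor r). Evaluate φ at each world:
  s0 (successors ∅): φ is false.
  s1 (successors {s0, s2}): φ is true.
  s2 (successors {s4}): φ is true.
  s3 (successors {s1, s2}): φ is true.
  s4 (successors {s1, s4}): φ is true.
  s5 (successors {s3}): φ is true.
For instance, at s1:
  At s1: \Diamond ((s \land r) \lor r) requires (s \land r) \lor r at some successor in {s0, s2}.
    (s \land r) \lor r holds at s2, so \Diamond ((s \land r) \lor r) is true at s1.
Satisfying worlds: {s1, s2, s3, s4, s5}

5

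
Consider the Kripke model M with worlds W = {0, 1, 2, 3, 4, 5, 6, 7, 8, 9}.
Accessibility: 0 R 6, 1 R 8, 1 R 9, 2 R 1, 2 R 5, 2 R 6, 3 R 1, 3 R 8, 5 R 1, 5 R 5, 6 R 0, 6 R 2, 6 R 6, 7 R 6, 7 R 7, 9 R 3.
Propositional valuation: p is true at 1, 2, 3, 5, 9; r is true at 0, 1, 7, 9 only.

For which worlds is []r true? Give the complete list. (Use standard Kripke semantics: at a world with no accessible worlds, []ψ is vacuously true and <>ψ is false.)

4, 8

Let φ = []r. Evaluate φ at each world:
  0 (successors {6}): φ is false.
  1 (successors {8, 9}): φ is false.
  2 (successors {1, 5, 6}): φ is false.
  3 (successors {1, 8}): φ is false.
  4 (successors ∅): φ is true.
  5 (successors {1, 5}): φ is false.
  6 (successors {0, 2, 6}): φ is false.
  7 (successors {6, 7}): φ is false.
  8 (successors ∅): φ is true.
  9 (successors {3}): φ is false.
For instance, at 9:
  At 9: []r requires r at every successor {3}.
    r fails at 3, so []r is false at 9.
Satisfying worlds: {4, 8}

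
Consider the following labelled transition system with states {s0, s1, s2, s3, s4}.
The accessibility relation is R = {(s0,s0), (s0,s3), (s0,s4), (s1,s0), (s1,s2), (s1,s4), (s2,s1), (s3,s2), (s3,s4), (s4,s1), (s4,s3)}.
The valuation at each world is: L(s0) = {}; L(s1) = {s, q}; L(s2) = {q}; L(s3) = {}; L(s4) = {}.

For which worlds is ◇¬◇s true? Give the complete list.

s0, s1, s2, s4

Let φ = ◇¬◇s. Evaluate φ at each world:
  s0 (successors {s0, s3, s4}): φ is true.
  s1 (successors {s0, s2, s4}): φ is true.
  s2 (successors {s1}): φ is true.
  s3 (successors {s2, s4}): φ is false.
  s4 (successors {s1, s3}): φ is true.
For instance, at s3:
  At s3: ◇¬◇s requires ¬◇s at some successor in {s2, s4}.
    At s2: ¬◇s is false.
    At s4: ¬◇s is false.
  So ◇¬◇s is false at s3.
Satisfying worlds: {s0, s1, s2, s4}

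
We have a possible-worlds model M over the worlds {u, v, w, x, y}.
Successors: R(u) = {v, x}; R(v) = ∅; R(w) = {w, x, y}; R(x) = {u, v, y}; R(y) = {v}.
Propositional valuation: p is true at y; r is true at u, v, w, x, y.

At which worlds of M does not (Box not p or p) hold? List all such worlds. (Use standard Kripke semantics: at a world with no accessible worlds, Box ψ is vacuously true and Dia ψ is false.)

w, x

Let φ = not (Box not p or p). Evaluate φ at each world:
  u (successors {v, x}): φ is false.
  v (successors ∅): φ is false.
  w (successors {w, x, y}): φ is true.
  x (successors {u, v, y}): φ is true.
  y (successors {v}): φ is false.
For instance, at u:
  At u: Box not p or p is true, so not (Box not p or p) is false.
    At u: Box not p is true, p is false, so Box not p or p is true.
      At u: Box not p requires not p at every successor {v, x}.
        At v: not p is true.
        At x: not p is true.
      So Box not p is true at u.
Satisfying worlds: {w, x}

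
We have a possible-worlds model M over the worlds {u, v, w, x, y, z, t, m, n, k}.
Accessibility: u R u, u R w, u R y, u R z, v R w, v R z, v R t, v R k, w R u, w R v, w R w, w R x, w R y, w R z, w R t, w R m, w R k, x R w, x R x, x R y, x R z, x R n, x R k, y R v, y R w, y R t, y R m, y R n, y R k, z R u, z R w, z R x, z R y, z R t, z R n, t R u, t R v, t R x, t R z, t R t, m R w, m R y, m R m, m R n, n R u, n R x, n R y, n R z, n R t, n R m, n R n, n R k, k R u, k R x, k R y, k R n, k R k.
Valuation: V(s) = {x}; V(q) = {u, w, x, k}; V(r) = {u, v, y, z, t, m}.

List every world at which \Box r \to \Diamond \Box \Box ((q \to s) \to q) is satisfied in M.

u, v, w, x, y, z, t, m, n, k

Let φ = \Box r \to \Diamond \Box \Box ((q \to s) \to q). Evaluate φ at each world:
  u (successors {u, w, y, z}): φ is true.
  v (successors {w, z, t, k}): φ is true.
  w (successors {u, v, w, x, y, z, t, m, k}): φ is true.
  x (successors {w, x, y, z, n, k}): φ is true.
  y (successors {v, w, t, m, n, k}): φ is true.
  z (successors {u, w, x, y, t, n}): φ is true.
  t (successors {u, v, x, z, t}): φ is true.
  m (successors {w, y, m, n}): φ is true.
  n (successors {u, x, y, z, t, m, n, k}): φ is true.
  k (successors {u, x, y, n, k}): φ is true.
For instance, at t:
  At t: \Box r is false, \Diamond \Box \Box ((q \to s) \to q) is false, so \Box r \to \Diamond \Box \Box ((q \to s) \to q) is true.
    At t: \Box r requires r at every successor {u, v, x, z, t}.
      r fails at x, so \Box r is false at t.
    At t: \Diamond \Box \Box ((q \to s) \to q) requires \Box \Box ((q \to s) \to q) at some successor in {u, v, x, z, t}.
      At u: \Box \Box ((q \to s) \to q) is false.
      At v: \Box \Box ((q \to s) \to q) is false.
      At x: \Box \Box ((q \to s) \to q) is false.
      At z: \Box \Box ((q \to s) \to q) is false.
      At t: \Box \Box ((q \to s) \to q) is false.
    So \Diamond \Box \Box ((q \to s) \to q) is false at t.
Satisfying worlds: {u, v, w, x, y, z, t, m, n, k}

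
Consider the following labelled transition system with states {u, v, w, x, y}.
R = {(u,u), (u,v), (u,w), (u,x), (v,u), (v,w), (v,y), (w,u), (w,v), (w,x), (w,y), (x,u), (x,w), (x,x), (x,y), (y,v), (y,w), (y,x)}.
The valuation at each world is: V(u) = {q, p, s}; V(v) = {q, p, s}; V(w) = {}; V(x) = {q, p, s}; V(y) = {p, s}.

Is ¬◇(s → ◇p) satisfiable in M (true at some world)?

No

Let φ = ¬◇(s → ◇p). Evaluate φ at each world:
  u (successors {u, v, w, x}): φ is false.
  v (successors {u, w, y}): φ is false.
  w (successors {u, v, x, y}): φ is false.
  x (successors {u, w, x, y}): φ is false.
  y (successors {v, w, x}): φ is false.
For instance, at w:
  At w: ◇(s → ◇p) is true, so ¬◇(s → ◇p) is false.
    At w: ◇(s → ◇p) requires s → ◇p at some successor in {u, v, x, y}.
      s → ◇p holds at u, so ◇(s → ◇p) is true at w.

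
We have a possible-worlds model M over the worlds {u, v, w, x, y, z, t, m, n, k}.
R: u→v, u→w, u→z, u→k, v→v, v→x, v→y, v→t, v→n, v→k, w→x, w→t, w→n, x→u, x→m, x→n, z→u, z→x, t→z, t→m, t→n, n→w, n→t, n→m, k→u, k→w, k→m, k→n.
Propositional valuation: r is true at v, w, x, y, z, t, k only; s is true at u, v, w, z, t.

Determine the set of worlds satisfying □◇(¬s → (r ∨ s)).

Let φ = □◇(¬s → (r ∨ s)). Evaluate φ at each world:
  u (successors {v, w, z, k}): φ is true.
  v (successors {v, x, y, t, n, k}): φ is false.
  w (successors {x, t, n}): φ is true.
  x (successors {u, m, n}): φ is false.
  y (successors ∅): φ is true.
  z (successors {u, x}): φ is true.
  t (successors {z, m, n}): φ is false.
  m (successors ∅): φ is true.
  n (successors {w, t, m}): φ is false.
  k (successors {u, w, m, n}): φ is false.
For instance, at k:
  At k: □◇(¬s → (r ∨ s)) requires ◇(¬s → (r ∨ s)) at every successor {u, w, m, n}.
    ◇(¬s → (r ∨ s)) fails at m, so □◇(¬s → (r ∨ s)) is false at k.
      At m: no accessible worlds, so ◇(¬s → (r ∨ s)) is false.
Satisfying worlds: {u, w, y, z, m}

u, w, y, z, m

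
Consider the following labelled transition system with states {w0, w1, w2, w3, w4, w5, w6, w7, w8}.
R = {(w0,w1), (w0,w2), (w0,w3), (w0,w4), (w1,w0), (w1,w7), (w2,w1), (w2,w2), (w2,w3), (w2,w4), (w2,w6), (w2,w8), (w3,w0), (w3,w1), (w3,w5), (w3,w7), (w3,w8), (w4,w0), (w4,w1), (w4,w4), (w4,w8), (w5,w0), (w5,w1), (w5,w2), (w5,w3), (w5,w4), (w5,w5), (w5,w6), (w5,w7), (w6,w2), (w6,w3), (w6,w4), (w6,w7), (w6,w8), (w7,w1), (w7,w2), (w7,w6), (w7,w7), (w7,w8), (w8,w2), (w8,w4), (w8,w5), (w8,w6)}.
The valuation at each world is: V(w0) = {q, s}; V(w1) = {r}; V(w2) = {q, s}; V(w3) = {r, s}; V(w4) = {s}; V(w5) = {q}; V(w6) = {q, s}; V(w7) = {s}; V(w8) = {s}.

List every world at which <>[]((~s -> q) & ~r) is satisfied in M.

Let φ = <>[]((~s -> q) & ~r). Evaluate φ at each world:
  w0 (successors {w1, w2, w3, w4}): φ is true.
  w1 (successors {w0, w7}): φ is false.
  w2 (successors {w1, w2, w3, w4, w6, w8}): φ is true.
  w3 (successors {w0, w1, w5, w7, w8}): φ is true.
  w4 (successors {w0, w1, w4, w8}): φ is true.
  w5 (successors {w0, w1, w2, w3, w4, w5, w6, w7}): φ is true.
  w6 (successors {w2, w3, w4, w7, w8}): φ is true.
  w7 (successors {w1, w2, w6, w7, w8}): φ is true.
  w8 (successors {w2, w4, w5, w6}): φ is false.
For instance, at w5:
  At w5: <>[]((~s -> q) & ~r) requires []((~s -> q) & ~r) at some successor in {w0, w1, w2, w3, w4, w5, w6, w7}.
    []((~s -> q) & ~r) holds at w1, so <>[]((~s -> q) & ~r) is true at w5.
      At w1: []((~s -> q) & ~r) requires (~s -> q) & ~r at every successor {w0, w7}.
        At w0: (~s -> q) & ~r is true.
        At w7: (~s -> q) & ~r is true.
      So []((~s -> q) & ~r) is true at w1.
Satisfying worlds: {w0, w2, w3, w4, w5, w6, w7}

w0, w2, w3, w4, w5, w6, w7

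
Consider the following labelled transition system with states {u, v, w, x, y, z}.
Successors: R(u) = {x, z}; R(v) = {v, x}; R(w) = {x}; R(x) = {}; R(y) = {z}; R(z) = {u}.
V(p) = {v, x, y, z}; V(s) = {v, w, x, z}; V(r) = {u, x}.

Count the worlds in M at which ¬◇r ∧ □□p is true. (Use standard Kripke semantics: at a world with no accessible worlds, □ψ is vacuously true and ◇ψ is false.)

1

Let φ = ¬◇r ∧ □□p. Evaluate φ at each world:
  u (successors {x, z}): φ is false.
  v (successors {v, x}): φ is false.
  w (successors {x}): φ is false.
  x (successors ∅): φ is true.
  y (successors {z}): φ is false.
  z (successors {u}): φ is false.
For instance, at u:
  At u: ¬◇r is false, □□p is false, so ¬◇r ∧ □□p is false.
    At u: ◇r is true, so ¬◇r is false.
      At u: ◇r requires r at some successor in {x, z}.
        r holds at x, so ◇r is true at u.
    At u: □□p requires □p at every successor {x, z}.
      □p fails at z, so □□p is false at u.
Satisfying worlds: {x}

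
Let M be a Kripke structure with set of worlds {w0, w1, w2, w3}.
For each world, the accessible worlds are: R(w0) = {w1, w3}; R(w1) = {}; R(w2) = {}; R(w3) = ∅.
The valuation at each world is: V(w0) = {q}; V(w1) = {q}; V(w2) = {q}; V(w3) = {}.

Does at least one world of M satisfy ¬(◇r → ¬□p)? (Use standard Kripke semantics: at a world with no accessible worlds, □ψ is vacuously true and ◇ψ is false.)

No

Let φ = ¬(◇r → ¬□p). Evaluate φ at each world:
  w0 (successors {w1, w3}): φ is false.
  w1 (successors ∅): φ is false.
  w2 (successors ∅): φ is false.
  w3 (successors ∅): φ is false.
For instance, at w0:
  At w0: ◇r → ¬□p is true, so ¬(◇r → ¬□p) is false.
    At w0: ◇r is false, ¬□p is true, so ◇r → ¬□p is true.
      At w0: ◇r requires r at some successor in {w1, w3}.
        At w1: r is false.
        At w3: r is false.
      So ◇r is false at w0.
      At w0: □p is false, so ¬□p is true.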